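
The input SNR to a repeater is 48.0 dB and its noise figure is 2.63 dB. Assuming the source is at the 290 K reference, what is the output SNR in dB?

By definition F = SNR_in/SNR_out, so in dB: SNR_out = SNR_in − NF
SNR_out = 48.0 − 2.63 = 45.37 dB

45.37 dB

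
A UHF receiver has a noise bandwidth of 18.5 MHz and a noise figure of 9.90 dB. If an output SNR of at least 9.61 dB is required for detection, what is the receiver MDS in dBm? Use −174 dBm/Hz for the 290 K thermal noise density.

Sensitivity = −174 + 10 log₁₀(B) + NF + SNR_min
= −174 + 72.67 + 9.90 + 9.61
= −81.82 dBm → −81.8 dBm

−81.8 dBm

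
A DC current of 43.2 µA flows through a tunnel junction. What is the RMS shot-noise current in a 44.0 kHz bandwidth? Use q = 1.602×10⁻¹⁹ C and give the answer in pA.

I_n = √(2qI·B)
2qI·B = 2 × 1.602×10⁻¹⁹ × 4.32×10⁻⁵ × 4.40×10⁴ = 6.09×10⁻¹⁹ A²
I_n = √(6.09×10⁻¹⁹) = 7.80×10⁻¹⁰ A = 780 pA

780 pA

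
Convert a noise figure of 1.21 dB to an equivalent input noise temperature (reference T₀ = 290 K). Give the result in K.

93.2 K

F = 10^(1.21/10) = 1.3213
T_e = (F − 1)·T₀ = (1.3213 − 1) × 290 = 93.2 K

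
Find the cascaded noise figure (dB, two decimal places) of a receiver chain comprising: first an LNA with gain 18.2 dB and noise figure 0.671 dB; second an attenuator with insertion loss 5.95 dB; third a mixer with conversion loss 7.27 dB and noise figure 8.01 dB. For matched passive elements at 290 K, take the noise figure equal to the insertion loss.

1.84 dB

Convert to linear (a loss of L dB is a gain of −L dB): F_i = 10^(NF_i/10), G_i = 10^(G_i,dB/10)
  Stage 1: F_1 = 10^(0.671/10) = 1.167, G_1 = 10^(18.2/10) = 66.07
  Stage 2: F_2 = 10^(5.95/10) = 3.936, G_2 = 10^(−5.95/10) = 0.2541
  Stage 3: F_3 = 10^(8.01/10) = 6.324, G_3 = 10^(−7.27/10) = 0.1875
Friis cascade:
  F = 1.167 + (3.936 − 1)/66.07 + (6.324 − 1)/16.79 = 1.529
NF = 10 log₁₀(1.529) = 1.84 dB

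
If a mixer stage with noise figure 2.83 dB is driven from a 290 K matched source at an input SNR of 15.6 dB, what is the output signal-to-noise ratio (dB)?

12.77 dB

By definition F = SNR_in/SNR_out, so in dB: SNR_out = SNR_in − NF
SNR_out = 15.6 − 2.83 = 12.77 dB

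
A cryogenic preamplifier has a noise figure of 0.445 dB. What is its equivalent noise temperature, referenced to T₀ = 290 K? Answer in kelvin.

31.3 K

F = 10^(0.445/10) = 1.1079
T_e = (F − 1)·T₀ = (1.1079 − 1) × 290 = 31.3 K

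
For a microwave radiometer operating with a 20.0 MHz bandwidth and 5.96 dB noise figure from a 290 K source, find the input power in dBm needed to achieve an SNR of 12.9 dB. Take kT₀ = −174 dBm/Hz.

Sensitivity = −174 + 10 log₁₀(B) + NF + SNR_min
= −174 + 73.01 + 5.96 + 12.9
= −82.13 dBm → −82.1 dBm

−82.1 dBm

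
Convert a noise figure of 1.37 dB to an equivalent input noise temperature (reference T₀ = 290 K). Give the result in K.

F = 10^(1.37/10) = 1.37088
T_e = (F − 1)·T₀ = (1.37088 − 1) × 290 = 108 K

108 K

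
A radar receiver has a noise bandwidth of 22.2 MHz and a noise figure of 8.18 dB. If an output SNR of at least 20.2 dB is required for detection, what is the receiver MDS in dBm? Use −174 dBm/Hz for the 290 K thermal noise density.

Sensitivity = −174 + 10 log₁₀(B) + NF + SNR_min
= −174 + 73.46 + 8.18 + 20.2
= −72.16 dBm → −72.2 dBm

−72.2 dBm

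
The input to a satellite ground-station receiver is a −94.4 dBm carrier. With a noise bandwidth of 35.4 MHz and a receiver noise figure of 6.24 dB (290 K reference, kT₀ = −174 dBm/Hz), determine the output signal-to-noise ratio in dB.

Noise floor: N = −174 + 10 log₁₀(B) + NF
10 log₁₀(3.54×10⁷) = 75.49 dB
N = −174 + 75.49 + 6.24 = −92.27 dBm
SNR = P_sig − N = −94.4 − (−92.27) = −2.13 dB → −2.1 dB

−2.1 dB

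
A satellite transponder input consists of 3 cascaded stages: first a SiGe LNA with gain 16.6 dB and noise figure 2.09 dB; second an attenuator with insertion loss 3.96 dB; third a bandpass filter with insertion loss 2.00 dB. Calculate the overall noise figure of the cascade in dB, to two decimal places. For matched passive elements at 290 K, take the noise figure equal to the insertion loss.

Convert to linear (a loss of L dB is a gain of −L dB): F_i = 10^(NF_i/10), G_i = 10^(G_i,dB/10)
  Stage 1: F_1 = 10^(2.09/10) = 1.618, G_1 = 10^(16.6/10) = 45.71
  Stage 2: F_2 = 10^(3.96/10) = 2.489, G_2 = 10^(−3.96/10) = 0.4018
  Stage 3: F_3 = 10^(2.00/10) = 1.585, G_3 = 10^(−2.00/10) = 0.6310
Friis cascade:
  F = 1.618 + (2.489 − 1)/45.71 + (1.585 − 1)/18.37 = 1.683
NF = 10 log₁₀(1.683) = 2.26 dB

2.26 dB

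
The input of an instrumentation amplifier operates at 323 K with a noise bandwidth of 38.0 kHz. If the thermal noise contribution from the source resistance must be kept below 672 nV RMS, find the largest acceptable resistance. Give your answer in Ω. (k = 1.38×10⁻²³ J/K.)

Johnson–Nyquist: V_n = √(4kTRB) ⇒ R = V_n² / (4kTB)
4kTB = 4 × 1.38×10⁻²³ × 323 × 3.80×10⁴ = 6.78×10⁻¹⁶
R = (6.72×10⁻⁷)² / 6.78×10⁻¹⁶ = 6.67×10² Ω = 667 Ω

667 Ω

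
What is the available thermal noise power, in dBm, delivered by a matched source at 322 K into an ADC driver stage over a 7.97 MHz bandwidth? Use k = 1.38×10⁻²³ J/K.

P_n = kTB = 1.38×10⁻²³ × 322 × 7.97×10⁶ = 3.54×10⁻¹⁴ W
In dBm: 10 log₁₀(3.54×10⁻¹⁴ / 10⁻³) = −104.5 dBm

−104.5 dBm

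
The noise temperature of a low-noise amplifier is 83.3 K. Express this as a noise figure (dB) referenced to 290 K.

1.10 dB

F = 1 + T_e/T₀ = 1 + 83.3/290 = 1.28724
NF = 10 log₁₀(1.28724) = 1.10 dB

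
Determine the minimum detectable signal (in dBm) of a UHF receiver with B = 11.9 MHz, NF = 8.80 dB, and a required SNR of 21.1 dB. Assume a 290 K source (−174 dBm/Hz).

−73.3 dBm

Sensitivity = −174 + 10 log₁₀(B) + NF + SNR_min
= −174 + 70.76 + 8.80 + 21.1
= −73.34 dBm → −73.3 dBm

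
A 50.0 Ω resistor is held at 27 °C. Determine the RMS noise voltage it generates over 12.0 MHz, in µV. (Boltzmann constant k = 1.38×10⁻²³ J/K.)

3.15 µV

T = 27 °C + 273.15 = 300.15 K
V_n = √(4kTRB)
4kTRB = 4 × 1.38×10⁻²³ × 300.15 × 5.00×10¹ × 1.20×10⁷ = 9.94×10⁻¹² V²
V_n = √(9.94×10⁻¹²) = 3.15×10⁻⁶ V = 3.15 µV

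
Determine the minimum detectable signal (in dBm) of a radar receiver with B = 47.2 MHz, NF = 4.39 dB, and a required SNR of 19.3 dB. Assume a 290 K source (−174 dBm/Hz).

Sensitivity = −174 + 10 log₁₀(B) + NF + SNR_min
= −174 + 76.74 + 4.39 + 19.3
= −73.57 dBm → −73.6 dBm

−73.6 dBm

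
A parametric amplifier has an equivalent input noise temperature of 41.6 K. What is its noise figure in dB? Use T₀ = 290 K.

F = 1 + T_e/T₀ = 1 + 41.6/290 = 1.14345
NF = 10 log₁₀(1.14345) = 0.582 dB

0.582 dB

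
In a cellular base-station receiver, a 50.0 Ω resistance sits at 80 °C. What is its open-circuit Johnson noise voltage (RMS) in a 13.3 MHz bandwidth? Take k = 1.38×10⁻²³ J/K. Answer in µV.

3.60 µV

T = 80 °C + 273.15 = 353.15 K
V_n = √(4kTRB)
4kTRB = 4 × 1.38×10⁻²³ × 353.15 × 5.00×10¹ × 1.33×10⁷ = 1.30×10⁻¹¹ V²
V_n = √(1.30×10⁻¹¹) = 3.60×10⁻⁶ V = 3.60 µV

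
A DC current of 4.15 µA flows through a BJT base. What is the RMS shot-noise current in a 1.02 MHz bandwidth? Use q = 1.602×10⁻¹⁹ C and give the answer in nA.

1.16 nA

I_n = √(2qI·B)
2qI·B = 2 × 1.602×10⁻¹⁹ × 4.15×10⁻⁶ × 1.02×10⁶ = 1.36×10⁻¹⁸ A²
I_n = √(1.36×10⁻¹⁸) = 1.16×10⁻⁹ A = 1.16 nA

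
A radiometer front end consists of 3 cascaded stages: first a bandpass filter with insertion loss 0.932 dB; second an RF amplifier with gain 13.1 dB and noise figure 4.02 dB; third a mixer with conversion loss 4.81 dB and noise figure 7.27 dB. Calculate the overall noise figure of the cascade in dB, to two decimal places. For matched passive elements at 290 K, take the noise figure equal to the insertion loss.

Convert to linear (a loss of L dB is a gain of −L dB): F_i = 10^(NF_i/10), G_i = 10^(G_i,dB/10)
  Stage 1: F_1 = 10^(0.932/10) = 1.239, G_1 = 10^(−0.932/10) = 0.8069
  Stage 2: F_2 = 10^(4.02/10) = 2.523, G_2 = 10^(13.1/10) = 20.42
  Stage 3: F_3 = 10^(7.27/10) = 5.333, G_3 = 10^(−4.81/10) = 0.3304
Friis cascade:
  F = 1.239 + (2.523 − 1)/0.8069 + (5.333 − 1)/16.47 = 3.391
NF = 10 log₁₀(3.391) = 5.30 dB

5.30 dB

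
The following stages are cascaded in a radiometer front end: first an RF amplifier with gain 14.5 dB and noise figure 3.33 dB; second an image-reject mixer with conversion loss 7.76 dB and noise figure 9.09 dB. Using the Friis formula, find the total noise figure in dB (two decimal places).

3.81 dB

Convert to linear (a loss of L dB is a gain of −L dB): F_i = 10^(NF_i/10), G_i = 10^(G_i,dB/10)
  Stage 1: F_1 = 10^(3.33/10) = 2.153, G_1 = 10^(14.5/10) = 28.18
  Stage 2: F_2 = 10^(9.09/10) = 8.110, G_2 = 10^(−7.76/10) = 0.1675
Friis cascade:
  F = 2.153 + (8.110 − 1)/28.18 = 2.405
NF = 10 log₁₀(2.405) = 3.81 dB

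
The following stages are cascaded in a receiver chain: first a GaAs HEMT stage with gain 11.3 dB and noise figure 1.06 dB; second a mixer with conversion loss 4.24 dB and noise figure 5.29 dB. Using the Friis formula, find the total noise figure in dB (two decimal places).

Convert to linear (a loss of L dB is a gain of −L dB): F_i = 10^(NF_i/10), G_i = 10^(G_i,dB/10)
  Stage 1: F_1 = 10^(1.06/10) = 1.276, G_1 = 10^(11.3/10) = 13.49
  Stage 2: F_2 = 10^(5.29/10) = 3.381, G_2 = 10^(−4.24/10) = 0.3767
Friis cascade:
  F = 1.276 + (3.381 − 1)/13.49 = 1.453
NF = 10 log₁₀(1.453) = 1.62 dB

1.62 dB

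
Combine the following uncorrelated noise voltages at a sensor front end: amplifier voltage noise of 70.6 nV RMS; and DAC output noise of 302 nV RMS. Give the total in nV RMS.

Uncorrelated sources add in power (mean-square): V_tot = √(ΣV_i²)
V_tot = √[(7.06×10⁻⁸)² + (3.02×10⁻⁷)²] = 3.10×10⁻⁷ V = 310 nV

310 nV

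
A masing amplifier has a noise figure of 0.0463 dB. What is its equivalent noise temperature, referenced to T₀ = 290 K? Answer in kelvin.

F = 10^(0.0463/10) = 1.01072
T_e = (F − 1)·T₀ = (1.01072 − 1) × 290 = 3.11 K

3.11 K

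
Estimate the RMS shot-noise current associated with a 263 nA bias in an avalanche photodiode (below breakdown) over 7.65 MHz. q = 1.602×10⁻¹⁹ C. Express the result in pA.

803 pA

I_n = √(2qI·B)
2qI·B = 2 × 1.602×10⁻¹⁹ × 2.63×10⁻⁷ × 7.65×10⁶ = 6.45×10⁻¹⁹ A²
I_n = √(6.45×10⁻¹⁹) = 8.03×10⁻¹⁰ A = 803 pA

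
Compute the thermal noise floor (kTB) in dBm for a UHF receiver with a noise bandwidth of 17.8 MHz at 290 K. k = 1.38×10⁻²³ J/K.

−101.5 dBm

P_n = kTB = 1.38×10⁻²³ × 290 × 1.78×10⁷ = 7.12×10⁻¹⁴ W
In dBm: 10 log₁₀(7.12×10⁻¹⁴ / 10⁻³) = −101.5 dBm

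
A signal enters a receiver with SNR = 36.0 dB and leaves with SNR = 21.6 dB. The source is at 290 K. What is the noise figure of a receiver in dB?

NF (dB) = SNR_in(dB) − SNR_out(dB) when the source is at T₀
NF = 36.0 − 21.6 = 14.4 dB

14.4 dB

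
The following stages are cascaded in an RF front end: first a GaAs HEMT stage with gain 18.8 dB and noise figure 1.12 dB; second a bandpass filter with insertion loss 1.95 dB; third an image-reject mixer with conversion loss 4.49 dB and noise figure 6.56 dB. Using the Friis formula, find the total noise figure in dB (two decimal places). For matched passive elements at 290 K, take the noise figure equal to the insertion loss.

1.38 dB

Convert to linear (a loss of L dB is a gain of −L dB): F_i = 10^(NF_i/10), G_i = 10^(G_i,dB/10)
  Stage 1: F_1 = 10^(1.12/10) = 1.294, G_1 = 10^(18.8/10) = 75.86
  Stage 2: F_2 = 10^(1.95/10) = 1.567, G_2 = 10^(−1.95/10) = 0.6383
  Stage 3: F_3 = 10^(6.56/10) = 4.529, G_3 = 10^(−4.49/10) = 0.3556
Friis cascade:
  F = 1.294 + (1.567 − 1)/75.86 + (4.529 − 1)/48.42 = 1.375
NF = 10 log₁₀(1.375) = 1.38 dB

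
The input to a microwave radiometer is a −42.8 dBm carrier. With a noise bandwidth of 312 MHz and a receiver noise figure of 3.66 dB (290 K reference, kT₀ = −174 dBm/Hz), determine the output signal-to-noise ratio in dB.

Noise floor: N = −174 + 10 log₁₀(B) + NF
10 log₁₀(3.12×10⁸) = 84.94 dB
N = −174 + 84.94 + 3.66 = −85.40 dBm
SNR = P_sig − N = −42.8 − (−85.40) = 42.60 dB → 42.6 dB

42.6 dB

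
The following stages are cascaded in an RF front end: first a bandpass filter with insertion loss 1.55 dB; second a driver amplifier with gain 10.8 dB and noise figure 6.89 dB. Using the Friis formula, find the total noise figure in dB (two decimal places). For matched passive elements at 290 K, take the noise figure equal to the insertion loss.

8.44 dB

Convert to linear (a loss of L dB is a gain of −L dB): F_i = 10^(NF_i/10), G_i = 10^(G_i,dB/10)
  Stage 1: F_1 = 10^(1.55/10) = 1.429, G_1 = 10^(−1.55/10) = 0.6998
  Stage 2: F_2 = 10^(6.89/10) = 4.887, G_2 = 10^(10.8/10) = 12.02
Friis cascade:
  F = 1.429 + (4.887 − 1)/0.6998 = 6.982
NF = 10 log₁₀(6.982) = 8.44 dB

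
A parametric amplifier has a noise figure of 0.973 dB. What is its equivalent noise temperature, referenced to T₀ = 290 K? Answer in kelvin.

F = 10^(0.973/10) = 1.25112
T_e = (F − 1)·T₀ = (1.25112 − 1) × 290 = 72.8 K

72.8 K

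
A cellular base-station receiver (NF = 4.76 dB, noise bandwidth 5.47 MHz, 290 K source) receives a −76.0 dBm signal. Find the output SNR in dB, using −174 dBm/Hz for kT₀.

25.9 dB

Noise floor: N = −174 + 10 log₁₀(B) + NF
10 log₁₀(5.47×10⁶) = 67.38 dB
N = −174 + 67.38 + 4.76 = −101.86 dBm
SNR = P_sig − N = −76.0 − (−101.86) = 25.86 dB → 25.9 dB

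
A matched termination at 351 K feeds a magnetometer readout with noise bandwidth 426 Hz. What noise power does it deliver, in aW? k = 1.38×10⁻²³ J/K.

2.06 aW

P_n = kTB = 1.38×10⁻²³ × 351 × 4.26×10² = 2.06×10⁻¹⁸ W = 2.06 aW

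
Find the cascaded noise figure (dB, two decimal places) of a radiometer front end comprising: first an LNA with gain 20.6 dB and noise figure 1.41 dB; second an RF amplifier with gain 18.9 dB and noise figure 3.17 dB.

1.44 dB

Convert to linear (a loss of L dB is a gain of −L dB): F_i = 10^(NF_i/10), G_i = 10^(G_i,dB/10)
  Stage 1: F_1 = 10^(1.41/10) = 1.384, G_1 = 10^(20.6/10) = 114.8
  Stage 2: F_2 = 10^(3.17/10) = 2.075, G_2 = 10^(18.9/10) = 77.62
Friis cascade:
  F = 1.384 + (2.075 − 1)/114.8 = 1.393
NF = 10 log₁₀(1.393) = 1.44 dB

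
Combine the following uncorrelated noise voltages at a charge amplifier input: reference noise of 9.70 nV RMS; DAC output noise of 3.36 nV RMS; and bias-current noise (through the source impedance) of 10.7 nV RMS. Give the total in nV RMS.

14.8 nV

Uncorrelated sources add in power (mean-square): V_tot = √(ΣV_i²)
V_tot = √[(9.70×10⁻⁹)² + (3.36×10⁻⁹)² + (1.07×10⁻⁸)²] = 1.48×10⁻⁸ V = 14.8 nV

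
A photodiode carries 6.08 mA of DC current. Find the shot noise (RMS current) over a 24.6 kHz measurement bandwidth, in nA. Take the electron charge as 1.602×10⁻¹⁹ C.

I_n = √(2qI·B)
2qI·B = 2 × 1.602×10⁻¹⁹ × 6.08×10⁻³ × 2.46×10⁴ = 4.79×10⁻¹⁷ A²
I_n = √(4.79×10⁻¹⁷) = 6.92×10⁻⁹ A = 6.92 nA

6.92 nA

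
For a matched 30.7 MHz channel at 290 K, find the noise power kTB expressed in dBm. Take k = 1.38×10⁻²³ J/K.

P_n = kTB = 1.38×10⁻²³ × 290 × 3.07×10⁷ = 1.23×10⁻¹³ W
In dBm: 10 log₁₀(1.23×10⁻¹³ / 10⁻³) = −99.1 dBm

−99.1 dBm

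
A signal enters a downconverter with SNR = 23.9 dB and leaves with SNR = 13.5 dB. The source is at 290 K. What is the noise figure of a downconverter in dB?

NF (dB) = SNR_in(dB) − SNR_out(dB) when the source is at T₀
NF = 23.9 − 13.5 = 10.4 dB

10.4 dB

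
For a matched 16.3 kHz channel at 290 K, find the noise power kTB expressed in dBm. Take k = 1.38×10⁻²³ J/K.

P_n = kTB = 1.38×10⁻²³ × 290 × 1.63×10⁴ = 6.52×10⁻¹⁷ W
In dBm: 10 log₁₀(6.52×10⁻¹⁷ / 10⁻³) = −131.9 dBm

−131.9 dBm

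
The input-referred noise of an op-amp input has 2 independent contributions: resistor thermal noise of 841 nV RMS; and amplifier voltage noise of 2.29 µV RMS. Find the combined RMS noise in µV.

2.44 µV

Uncorrelated sources add in power (mean-square): V_tot = √(ΣV_i²)
V_tot = √[(8.41×10⁻⁷)² + (2.29×10⁻⁶)²] = 2.44×10⁻⁶ V = 2.44 µV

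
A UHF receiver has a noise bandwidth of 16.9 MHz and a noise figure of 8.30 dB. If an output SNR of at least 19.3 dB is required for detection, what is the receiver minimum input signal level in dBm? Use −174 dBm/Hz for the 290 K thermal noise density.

−74.1 dBm

Sensitivity = −174 + 10 log₁₀(B) + NF + SNR_min
= −174 + 72.28 + 8.30 + 19.3
= −74.12 dBm → −74.1 dBm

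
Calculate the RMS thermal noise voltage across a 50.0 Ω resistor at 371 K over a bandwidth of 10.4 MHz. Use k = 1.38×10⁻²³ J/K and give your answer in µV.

V_n = √(4kTRB)
4kTRB = 4 × 1.38×10⁻²³ × 371 × 5.00×10¹ × 1.04×10⁷ = 1.06×10⁻¹¹ V²
V_n = √(1.06×10⁻¹¹) = 3.26×10⁻⁶ V = 3.26 µV

3.26 µV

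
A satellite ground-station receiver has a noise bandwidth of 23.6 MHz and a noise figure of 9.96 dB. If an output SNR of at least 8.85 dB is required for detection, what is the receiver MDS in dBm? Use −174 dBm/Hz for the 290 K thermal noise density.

Sensitivity = −174 + 10 log₁₀(B) + NF + SNR_min
= −174 + 73.73 + 9.96 + 8.85
= −81.46 dBm → −81.5 dBm

−81.5 dBm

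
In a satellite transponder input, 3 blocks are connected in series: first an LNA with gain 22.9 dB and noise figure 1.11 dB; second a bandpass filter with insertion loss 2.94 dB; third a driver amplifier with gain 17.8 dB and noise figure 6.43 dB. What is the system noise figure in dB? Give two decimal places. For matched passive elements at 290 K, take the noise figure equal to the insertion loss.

1.24 dB

Convert to linear (a loss of L dB is a gain of −L dB): F_i = 10^(NF_i/10), G_i = 10^(G_i,dB/10)
  Stage 1: F_1 = 10^(1.11/10) = 1.291, G_1 = 10^(22.9/10) = 195.0
  Stage 2: F_2 = 10^(2.94/10) = 1.968, G_2 = 10^(−2.94/10) = 0.5082
  Stage 3: F_3 = 10^(6.43/10) = 4.395, G_3 = 10^(17.8/10) = 60.26
Friis cascade:
  F = 1.291 + (1.968 − 1)/195.0 + (4.395 − 1)/99.08 = 1.330
NF = 10 log₁₀(1.330) = 1.24 dB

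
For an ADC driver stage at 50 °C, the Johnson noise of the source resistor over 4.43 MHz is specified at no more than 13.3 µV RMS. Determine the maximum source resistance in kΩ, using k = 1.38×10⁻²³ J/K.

T = 50 °C + 273.15 = 323.15 K
Johnson–Nyquist: V_n = √(4kTRB) ⇒ R = V_n² / (4kTB)
4kTB = 4 × 1.38×10⁻²³ × 323.15 × 4.43×10⁶ = 7.90×10⁻¹⁴
R = (1.33×10⁻⁵)² / 7.90×10⁻¹⁴ = 2.24×10³ Ω = 2.24 kΩ

2.24 kΩ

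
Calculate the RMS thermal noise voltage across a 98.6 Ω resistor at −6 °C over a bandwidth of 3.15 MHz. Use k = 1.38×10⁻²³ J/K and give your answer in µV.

2.14 µV

T = −6 °C + 273.15 = 267.15 K
V_n = √(4kTRB)
4kTRB = 4 × 1.38×10⁻²³ × 267.15 × 9.86×10¹ × 3.15×10⁶ = 4.58×10⁻¹² V²
V_n = √(4.58×10⁻¹²) = 2.14×10⁻⁶ V = 2.14 µV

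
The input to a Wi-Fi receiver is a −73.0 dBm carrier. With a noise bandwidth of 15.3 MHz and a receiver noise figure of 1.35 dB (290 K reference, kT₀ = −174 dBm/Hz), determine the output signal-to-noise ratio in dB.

Noise floor: N = −174 + 10 log₁₀(B) + NF
10 log₁₀(1.53×10⁷) = 71.85 dB
N = −174 + 71.85 + 1.35 = −100.80 dBm
SNR = P_sig − N = −73.0 − (−100.80) = 27.80 dB → 27.8 dB

27.8 dB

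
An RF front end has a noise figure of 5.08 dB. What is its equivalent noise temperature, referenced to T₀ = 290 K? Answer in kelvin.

644 K

F = 10^(5.08/10) = 3.22107
T_e = (F − 1)·T₀ = (3.22107 − 1) × 290 = 644 K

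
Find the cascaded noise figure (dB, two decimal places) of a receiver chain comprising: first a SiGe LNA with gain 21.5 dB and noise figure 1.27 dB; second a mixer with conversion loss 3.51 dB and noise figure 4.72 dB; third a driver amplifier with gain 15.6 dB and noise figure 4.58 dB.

Convert to linear (a loss of L dB is a gain of −L dB): F_i = 10^(NF_i/10), G_i = 10^(G_i,dB/10)
  Stage 1: F_1 = 10^(1.27/10) = 1.340, G_1 = 10^(21.5/10) = 141.3
  Stage 2: F_2 = 10^(4.72/10) = 2.965, G_2 = 10^(−3.51/10) = 0.4457
  Stage 3: F_3 = 10^(4.58/10) = 2.871, G_3 = 10^(15.6/10) = 36.31
Friis cascade:
  F = 1.340 + (2.965 − 1)/141.3 + (2.871 − 1)/62.95 = 1.383
NF = 10 log₁₀(1.383) = 1.41 dB

1.41 dB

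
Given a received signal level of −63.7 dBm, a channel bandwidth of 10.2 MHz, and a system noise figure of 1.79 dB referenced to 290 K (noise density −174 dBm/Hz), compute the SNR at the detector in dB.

Noise floor: N = −174 + 10 log₁₀(B) + NF
10 log₁₀(1.02×10⁷) = 70.09 dB
N = −174 + 70.09 + 1.79 = −102.12 dBm
SNR = P_sig − N = −63.7 − (−102.12) = 38.42 dB → 38.4 dB

38.4 dB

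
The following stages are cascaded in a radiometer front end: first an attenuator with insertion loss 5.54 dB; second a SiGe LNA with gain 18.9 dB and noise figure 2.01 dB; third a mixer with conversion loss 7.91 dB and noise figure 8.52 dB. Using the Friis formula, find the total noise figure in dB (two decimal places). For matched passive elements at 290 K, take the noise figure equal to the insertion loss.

Convert to linear (a loss of L dB is a gain of −L dB): F_i = 10^(NF_i/10), G_i = 10^(G_i,dB/10)
  Stage 1: F_1 = 10^(5.54/10) = 3.581, G_1 = 10^(−5.54/10) = 0.2793
  Stage 2: F_2 = 10^(2.01/10) = 1.589, G_2 = 10^(18.9/10) = 77.62
  Stage 3: F_3 = 10^(8.52/10) = 7.112, G_3 = 10^(−7.91/10) = 0.1618
Friis cascade:
  F = 3.581 + (1.589 − 1)/0.2793 + (7.112 − 1)/21.68 = 5.970
NF = 10 log₁₀(5.970) = 7.76 dB

7.76 dB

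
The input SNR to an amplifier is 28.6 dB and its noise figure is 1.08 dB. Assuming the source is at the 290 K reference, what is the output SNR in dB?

By definition F = SNR_in/SNR_out, so in dB: SNR_out = SNR_in − NF
SNR_out = 28.6 − 1.08 = 27.52 dB

27.52 dB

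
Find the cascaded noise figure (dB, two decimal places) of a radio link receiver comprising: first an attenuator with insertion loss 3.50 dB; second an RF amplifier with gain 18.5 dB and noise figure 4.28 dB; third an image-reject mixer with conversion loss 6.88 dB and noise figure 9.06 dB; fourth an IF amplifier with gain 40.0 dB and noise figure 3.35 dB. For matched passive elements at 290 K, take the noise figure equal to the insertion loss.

8.06 dB

Convert to linear (a loss of L dB is a gain of −L dB): F_i = 10^(NF_i/10), G_i = 10^(G_i,dB/10)
  Stage 1: F_1 = 10^(3.50/10) = 2.239, G_1 = 10^(−3.50/10) = 0.4467
  Stage 2: F_2 = 10^(4.28/10) = 2.679, G_2 = 10^(18.5/10) = 70.79
  Stage 3: F_3 = 10^(9.06/10) = 8.054, G_3 = 10^(−6.88/10) = 0.2051
  Stage 4: F_4 = 10^(3.35/10) = 2.163, G_4 = 10^(40.0/10) = 1.000×10⁴
Friis cascade:
  F = 2.239 + (2.679 − 1)/0.4467 + (8.054 − 1)/31.62 + (2.163 − 1)/6.486 = 6.400
NF = 10 log₁₀(6.400) = 8.06 dB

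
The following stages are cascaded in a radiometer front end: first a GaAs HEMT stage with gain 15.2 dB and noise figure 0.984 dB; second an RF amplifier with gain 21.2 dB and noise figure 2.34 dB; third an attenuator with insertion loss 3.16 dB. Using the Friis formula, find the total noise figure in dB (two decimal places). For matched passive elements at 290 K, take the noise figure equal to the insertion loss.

Convert to linear (a loss of L dB is a gain of −L dB): F_i = 10^(NF_i/10), G_i = 10^(G_i,dB/10)
  Stage 1: F_1 = 10^(0.984/10) = 1.254, G_1 = 10^(15.2/10) = 33.11
  Stage 2: F_2 = 10^(2.34/10) = 1.714, G_2 = 10^(21.2/10) = 131.8
  Stage 3: F_3 = 10^(3.16/10) = 2.070, G_3 = 10^(−3.16/10) = 0.4831
Friis cascade:
  F = 1.254 + (1.714 − 1)/33.11 + (2.070 − 1)/4365 = 1.276
NF = 10 log₁₀(1.276) = 1.06 dB

1.06 dB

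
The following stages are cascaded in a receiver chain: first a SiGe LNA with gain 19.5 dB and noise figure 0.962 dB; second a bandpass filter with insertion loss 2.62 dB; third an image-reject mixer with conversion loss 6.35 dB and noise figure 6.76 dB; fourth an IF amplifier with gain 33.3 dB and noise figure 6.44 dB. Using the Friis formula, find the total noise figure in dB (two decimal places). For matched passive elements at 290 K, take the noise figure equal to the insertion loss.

2.14 dB

Convert to linear (a loss of L dB is a gain of −L dB): F_i = 10^(NF_i/10), G_i = 10^(G_i,dB/10)
  Stage 1: F_1 = 10^(0.962/10) = 1.248, G_1 = 10^(19.5/10) = 89.13
  Stage 2: F_2 = 10^(2.62/10) = 1.828, G_2 = 10^(−2.62/10) = 0.5470
  Stage 3: F_3 = 10^(6.76/10) = 4.742, G_3 = 10^(−6.35/10) = 0.2317
  Stage 4: F_4 = 10^(6.44/10) = 4.406, G_4 = 10^(33.3/10) = 2138
Friis cascade:
  F = 1.248 + (1.828 − 1)/89.13 + (4.742 − 1)/48.75 + (4.406 − 1)/11.30 = 1.635
NF = 10 log₁₀(1.635) = 2.14 dB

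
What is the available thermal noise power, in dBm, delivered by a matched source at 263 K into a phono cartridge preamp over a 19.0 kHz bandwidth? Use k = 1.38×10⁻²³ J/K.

P_n = kTB = 1.38×10⁻²³ × 263 × 1.90×10⁴ = 6.90×10⁻¹⁷ W
In dBm: 10 log₁₀(6.90×10⁻¹⁷ / 10⁻³) = −131.6 dBm

−131.6 dBm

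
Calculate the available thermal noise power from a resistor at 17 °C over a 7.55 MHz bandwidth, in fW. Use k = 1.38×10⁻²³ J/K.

T = 17 °C + 273.15 = 290.15 K
P_n = kTB = 1.38×10⁻²³ × 290.15 × 7.55×10⁶ = 3.02×10⁻¹⁴ W = 30.2 fW

30.2 fW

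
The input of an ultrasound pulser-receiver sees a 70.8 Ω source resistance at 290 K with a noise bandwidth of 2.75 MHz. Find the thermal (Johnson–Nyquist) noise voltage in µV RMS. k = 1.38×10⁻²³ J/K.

V_n = √(4kTRB)
4kTRB = 4 × 1.38×10⁻²³ × 290 × 7.08×10¹ × 2.75×10⁶ = 3.12×10⁻¹² V²
V_n = √(3.12×10⁻¹²) = 1.77×10⁻⁶ V = 1.77 µV

1.77 µV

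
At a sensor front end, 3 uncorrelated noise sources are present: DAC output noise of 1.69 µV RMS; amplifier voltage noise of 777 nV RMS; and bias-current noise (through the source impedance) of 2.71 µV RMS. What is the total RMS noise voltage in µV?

3.29 µV

Uncorrelated sources add in power (mean-square): V_tot = √(ΣV_i²)
V_tot = √[(1.69×10⁻⁶)² + (7.77×10⁻⁷)² + (2.71×10⁻⁶)²] = 3.29×10⁻⁶ V = 3.29 µV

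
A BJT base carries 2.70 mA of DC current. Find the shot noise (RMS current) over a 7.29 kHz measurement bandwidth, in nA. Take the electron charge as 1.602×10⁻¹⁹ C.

2.51 nA

I_n = √(2qI·B)
2qI·B = 2 × 1.602×10⁻¹⁹ × 2.70×10⁻³ × 7.29×10³ = 6.31×10⁻¹⁸ A²
I_n = √(6.31×10⁻¹⁸) = 2.51×10⁻⁹ A = 2.51 nA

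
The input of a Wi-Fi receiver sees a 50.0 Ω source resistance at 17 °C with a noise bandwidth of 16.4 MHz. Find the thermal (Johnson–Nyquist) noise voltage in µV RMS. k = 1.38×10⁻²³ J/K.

T = 17 °C + 273.15 = 290.15 K
V_n = √(4kTRB)
4kTRB = 4 × 1.38×10⁻²³ × 290.15 × 5.00×10¹ × 1.64×10⁷ = 1.31×10⁻¹¹ V²
V_n = √(1.31×10⁻¹¹) = 3.62×10⁻⁶ V = 3.62 µV

3.62 µV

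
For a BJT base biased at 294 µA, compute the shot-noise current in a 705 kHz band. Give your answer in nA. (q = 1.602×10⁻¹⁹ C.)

I_n = √(2qI·B)
2qI·B = 2 × 1.602×10⁻¹⁹ × 2.94×10⁻⁴ × 7.05×10⁵ = 6.64×10⁻¹⁷ A²
I_n = √(6.64×10⁻¹⁷) = 8.15×10⁻⁹ A = 8.15 nA

8.15 nA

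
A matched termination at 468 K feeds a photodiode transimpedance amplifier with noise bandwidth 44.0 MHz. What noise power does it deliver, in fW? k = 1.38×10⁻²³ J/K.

284 fW

P_n = kTB = 1.38×10⁻²³ × 468 × 4.40×10⁷ = 2.84×10⁻¹³ W = 284 fW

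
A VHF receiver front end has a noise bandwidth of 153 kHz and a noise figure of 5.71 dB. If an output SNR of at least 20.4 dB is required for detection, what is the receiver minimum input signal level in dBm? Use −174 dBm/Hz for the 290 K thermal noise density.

−96.0 dBm

Sensitivity = −174 + 10 log₁₀(B) + NF + SNR_min
= −174 + 51.85 + 5.71 + 20.4
= −96.04 dBm → −96.0 dBm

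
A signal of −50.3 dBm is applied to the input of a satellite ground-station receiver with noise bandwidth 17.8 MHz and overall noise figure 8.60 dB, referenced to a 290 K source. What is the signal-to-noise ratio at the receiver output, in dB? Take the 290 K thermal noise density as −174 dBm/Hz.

42.6 dB

Noise floor: N = −174 + 10 log₁₀(B) + NF
10 log₁₀(1.78×10⁷) = 72.5 dB
N = −174 + 72.5 + 8.60 = −92.90 dBm
SNR = P_sig − N = −50.3 − (−92.90) = 42.60 dB → 42.6 dB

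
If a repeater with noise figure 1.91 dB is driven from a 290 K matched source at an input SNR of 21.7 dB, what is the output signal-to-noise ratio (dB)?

By definition F = SNR_in/SNR_out, so in dB: SNR_out = SNR_in − NF
SNR_out = 21.7 − 1.91 = 19.79 dB

19.79 dB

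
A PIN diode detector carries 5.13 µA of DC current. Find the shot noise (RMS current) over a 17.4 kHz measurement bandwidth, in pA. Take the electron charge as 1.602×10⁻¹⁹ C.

I_n = √(2qI·B)
2qI·B = 2 × 1.602×10⁻¹⁹ × 5.13×10⁻⁶ × 1.74×10⁴ = 2.86×10⁻²⁰ A²
I_n = √(2.86×10⁻²⁰) = 1.69×10⁻¹⁰ A = 169 pA

169 pA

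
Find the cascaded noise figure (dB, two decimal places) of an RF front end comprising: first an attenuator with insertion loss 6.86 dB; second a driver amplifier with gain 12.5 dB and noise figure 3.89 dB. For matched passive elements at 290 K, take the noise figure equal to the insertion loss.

Convert to linear (a loss of L dB is a gain of −L dB): F_i = 10^(NF_i/10), G_i = 10^(G_i,dB/10)
  Stage 1: F_1 = 10^(6.86/10) = 4.853, G_1 = 10^(−6.86/10) = 0.2061
  Stage 2: F_2 = 10^(3.89/10) = 2.449, G_2 = 10^(12.5/10) = 17.78
Friis cascade:
  F = 4.853 + (2.449 − 1)/0.2061 = 11.89
NF = 10 log₁₀(11.89) = 10.75 dB

10.75 dB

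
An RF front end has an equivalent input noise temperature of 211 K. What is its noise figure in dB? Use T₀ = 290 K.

F = 1 + T_e/T₀ = 1 + 211/290 = 1.72759
NF = 10 log₁₀(1.72759) = 2.37 dB

2.37 dB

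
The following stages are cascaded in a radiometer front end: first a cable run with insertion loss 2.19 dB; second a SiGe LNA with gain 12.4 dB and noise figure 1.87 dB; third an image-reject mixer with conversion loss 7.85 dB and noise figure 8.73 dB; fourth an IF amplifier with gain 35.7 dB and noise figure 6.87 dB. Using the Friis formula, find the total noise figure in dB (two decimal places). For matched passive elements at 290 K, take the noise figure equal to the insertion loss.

7.33 dB

Convert to linear (a loss of L dB is a gain of −L dB): F_i = 10^(NF_i/10), G_i = 10^(G_i,dB/10)
  Stage 1: F_1 = 10^(2.19/10) = 1.656, G_1 = 10^(−2.19/10) = 0.6039
  Stage 2: F_2 = 10^(1.87/10) = 1.538, G_2 = 10^(12.4/10) = 17.38
  Stage 3: F_3 = 10^(8.73/10) = 7.464, G_3 = 10^(−7.85/10) = 0.1641
  Stage 4: F_4 = 10^(6.87/10) = 4.864, G_4 = 10^(35.7/10) = 3715
Friis cascade:
  F = 1.656 + (1.538 − 1)/0.6039 + (7.464 − 1)/10.50 + (4.864 − 1)/1.722 = 5.407
NF = 10 log₁₀(5.407) = 7.33 dB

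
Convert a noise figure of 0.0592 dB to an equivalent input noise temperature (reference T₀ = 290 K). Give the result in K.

F = 10^(0.0592/10) = 1.01372
T_e = (F − 1)·T₀ = (1.01372 − 1) × 290 = 3.98 K

3.98 K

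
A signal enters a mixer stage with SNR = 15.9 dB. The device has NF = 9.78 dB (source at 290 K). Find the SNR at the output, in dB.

By definition F = SNR_in/SNR_out, so in dB: SNR_out = SNR_in − NF
SNR_out = 15.9 − 9.78 = 6.12 dB

6.12 dB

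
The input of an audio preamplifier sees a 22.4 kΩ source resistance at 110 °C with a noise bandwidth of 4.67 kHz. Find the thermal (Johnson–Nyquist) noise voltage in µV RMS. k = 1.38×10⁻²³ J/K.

T = 110 °C + 273.15 = 383.15 K
V_n = √(4kTRB)
4kTRB = 4 × 1.38×10⁻²³ × 383.15 × 2.24×10⁴ × 4.67×10³ = 2.21×10⁻¹² V²
V_n = √(2.21×10⁻¹²) = 1.49×10⁻⁶ V = 1.49 µV

1.49 µV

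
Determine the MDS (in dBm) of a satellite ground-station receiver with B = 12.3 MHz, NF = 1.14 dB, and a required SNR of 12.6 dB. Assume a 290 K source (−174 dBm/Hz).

Sensitivity = −174 + 10 log₁₀(B) + NF + SNR_min
= −174 + 70.9 + 1.14 + 12.6
= −89.36 dBm → −89.4 dBm

−89.4 dBm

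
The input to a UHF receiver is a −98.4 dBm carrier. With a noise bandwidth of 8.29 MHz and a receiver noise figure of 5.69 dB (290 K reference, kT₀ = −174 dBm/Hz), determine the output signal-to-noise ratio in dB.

Noise floor: N = −174 + 10 log₁₀(B) + NF
10 log₁₀(8.29×10⁶) = 69.19 dB
N = −174 + 69.19 + 5.69 = −99.12 dBm
SNR = P_sig − N = −98.4 − (−99.12) = 0.72 dB → 0.7 dB

0.7 dB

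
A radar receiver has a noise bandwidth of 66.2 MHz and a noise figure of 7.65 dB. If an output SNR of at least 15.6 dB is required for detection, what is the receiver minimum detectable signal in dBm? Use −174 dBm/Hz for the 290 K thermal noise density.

Sensitivity = −174 + 10 log₁₀(B) + NF + SNR_min
= −174 + 78.21 + 7.65 + 15.6
= −72.54 dBm → −72.5 dBm

−72.5 dBm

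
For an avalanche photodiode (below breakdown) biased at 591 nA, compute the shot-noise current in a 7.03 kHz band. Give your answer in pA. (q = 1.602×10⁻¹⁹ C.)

36.5 pA

I_n = √(2qI·B)
2qI·B = 2 × 1.602×10⁻¹⁹ × 5.91×10⁻⁷ × 7.03×10³ = 1.33×10⁻²¹ A²
I_n = √(1.33×10⁻²¹) = 3.65×10⁻¹¹ A = 36.5 pA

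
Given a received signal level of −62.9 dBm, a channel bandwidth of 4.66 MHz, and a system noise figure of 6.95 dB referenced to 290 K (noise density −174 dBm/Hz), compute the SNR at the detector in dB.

37.5 dB

Noise floor: N = −174 + 10 log₁₀(B) + NF
10 log₁₀(4.66×10⁶) = 66.68 dB
N = −174 + 66.68 + 6.95 = −100.37 dBm
SNR = P_sig − N = −62.9 − (−100.37) = 37.47 dB → 37.5 dB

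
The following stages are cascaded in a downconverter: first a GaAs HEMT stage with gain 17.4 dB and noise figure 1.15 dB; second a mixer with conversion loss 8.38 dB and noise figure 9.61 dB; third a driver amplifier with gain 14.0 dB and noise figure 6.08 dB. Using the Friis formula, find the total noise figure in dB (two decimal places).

2.63 dB

Convert to linear (a loss of L dB is a gain of −L dB): F_i = 10^(NF_i/10), G_i = 10^(G_i,dB/10)
  Stage 1: F_1 = 10^(1.15/10) = 1.303, G_1 = 10^(17.4/10) = 54.95
  Stage 2: F_2 = 10^(9.61/10) = 9.141, G_2 = 10^(−8.38/10) = 0.1452
  Stage 3: F_3 = 10^(6.08/10) = 4.055, G_3 = 10^(14.0/10) = 25.12
Friis cascade:
  F = 1.303 + (9.141 − 1)/54.95 + (4.055 − 1)/7.980 = 1.834
NF = 10 log₁₀(1.834) = 2.63 dB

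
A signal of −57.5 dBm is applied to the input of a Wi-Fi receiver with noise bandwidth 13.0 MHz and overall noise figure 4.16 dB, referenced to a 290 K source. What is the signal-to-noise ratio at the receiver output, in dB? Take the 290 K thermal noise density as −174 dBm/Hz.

41.2 dB

Noise floor: N = −174 + 10 log₁₀(B) + NF
10 log₁₀(1.30×10⁷) = 71.14 dB
N = −174 + 71.14 + 4.16 = −98.70 dBm
SNR = P_sig − N = −57.5 − (−98.70) = 41.20 dB → 41.2 dB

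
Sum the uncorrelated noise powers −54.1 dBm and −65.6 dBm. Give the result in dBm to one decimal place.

−53.8 dBm

Convert to linear, add, convert back:
P₁ = 3.89×10⁻⁹ W, P₂ = 2.75×10⁻¹⁰ W
P_tot = 4.17×10⁻⁹ W → 10 log₁₀(P_tot / 10⁻³) = −53.8 dBm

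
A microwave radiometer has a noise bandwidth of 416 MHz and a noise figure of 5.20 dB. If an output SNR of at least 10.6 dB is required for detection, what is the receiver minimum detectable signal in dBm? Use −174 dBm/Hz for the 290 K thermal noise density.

−72.0 dBm

Sensitivity = −174 + 10 log₁₀(B) + NF + SNR_min
= −174 + 86.19 + 5.20 + 10.6
= −72.01 dBm → −72.0 dBm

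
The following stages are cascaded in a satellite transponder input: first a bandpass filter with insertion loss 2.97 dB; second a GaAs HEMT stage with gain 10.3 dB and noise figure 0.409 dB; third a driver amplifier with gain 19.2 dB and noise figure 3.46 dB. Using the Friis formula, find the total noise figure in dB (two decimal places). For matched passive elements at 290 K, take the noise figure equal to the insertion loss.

Convert to linear (a loss of L dB is a gain of −L dB): F_i = 10^(NF_i/10), G_i = 10^(G_i,dB/10)
  Stage 1: F_1 = 10^(2.97/10) = 1.982, G_1 = 10^(−2.97/10) = 0.5047
  Stage 2: F_2 = 10^(0.409/10) = 1.099, G_2 = 10^(10.3/10) = 10.72
  Stage 3: F_3 = 10^(3.46/10) = 2.218, G_3 = 10^(19.2/10) = 83.18
Friis cascade:
  F = 1.982 + (1.099 − 1)/0.5047 + (2.218 − 1)/5.408 = 2.402
NF = 10 log₁₀(2.402) = 3.81 dB

3.81 dB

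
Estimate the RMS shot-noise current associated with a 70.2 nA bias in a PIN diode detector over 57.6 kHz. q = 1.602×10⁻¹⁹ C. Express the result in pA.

I_n = √(2qI·B)
2qI·B = 2 × 1.602×10⁻¹⁹ × 7.02×10⁻⁸ × 5.76×10⁴ = 1.30×10⁻²¹ A²
I_n = √(1.30×10⁻²¹) = 3.60×10⁻¹¹ A = 36.0 pA

36.0 pA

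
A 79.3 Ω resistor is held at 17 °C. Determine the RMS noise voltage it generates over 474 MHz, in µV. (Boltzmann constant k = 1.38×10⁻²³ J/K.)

T = 17 °C + 273.15 = 290.15 K
V_n = √(4kTRB)
4kTRB = 4 × 1.38×10⁻²³ × 290.15 × 7.93×10¹ × 4.74×10⁸ = 6.02×10⁻¹⁰ V²
V_n = √(6.02×10⁻¹⁰) = 2.45×10⁻⁵ V = 24.5 µV

24.5 µV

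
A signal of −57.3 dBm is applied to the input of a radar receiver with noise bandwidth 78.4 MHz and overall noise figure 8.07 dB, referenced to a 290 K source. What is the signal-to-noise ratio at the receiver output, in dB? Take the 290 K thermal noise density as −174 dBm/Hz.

Noise floor: N = −174 + 10 log₁₀(B) + NF
10 log₁₀(7.84×10⁷) = 78.94 dB
N = −174 + 78.94 + 8.07 = −86.99 dBm
SNR = P_sig − N = −57.3 − (−86.99) = 29.69 dB → 29.7 dB

29.7 dB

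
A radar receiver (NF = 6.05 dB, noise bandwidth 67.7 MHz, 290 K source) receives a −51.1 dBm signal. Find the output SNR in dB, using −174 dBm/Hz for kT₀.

Noise floor: N = −174 + 10 log₁₀(B) + NF
10 log₁₀(6.77×10⁷) = 78.31 dB
N = −174 + 78.31 + 6.05 = −89.64 dBm
SNR = P_sig − N = −51.1 − (−89.64) = 38.54 dB → 38.5 dB

38.5 dB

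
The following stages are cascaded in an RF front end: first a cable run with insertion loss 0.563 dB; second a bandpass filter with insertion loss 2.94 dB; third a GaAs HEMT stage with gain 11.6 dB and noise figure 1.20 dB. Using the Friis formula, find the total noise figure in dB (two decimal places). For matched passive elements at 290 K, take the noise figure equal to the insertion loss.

Convert to linear (a loss of L dB is a gain of −L dB): F_i = 10^(NF_i/10), G_i = 10^(G_i,dB/10)
  Stage 1: F_1 = 10^(0.563/10) = 1.138, G_1 = 10^(−0.563/10) = 0.8784
  Stage 2: F_2 = 10^(2.94/10) = 1.968, G_2 = 10^(−2.94/10) = 0.5082
  Stage 3: F_3 = 10^(1.20/10) = 1.318, G_3 = 10^(11.6/10) = 14.45
Friis cascade:
  F = 1.138 + (1.968 − 1)/0.8784 + (1.318 − 1)/0.4464 = 2.953
NF = 10 log₁₀(2.953) = 4.70 dB

4.70 dB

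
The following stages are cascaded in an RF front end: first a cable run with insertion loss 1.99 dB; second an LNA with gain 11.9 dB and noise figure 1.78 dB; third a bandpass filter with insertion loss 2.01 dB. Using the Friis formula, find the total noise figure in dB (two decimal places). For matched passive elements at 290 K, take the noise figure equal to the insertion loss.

3.88 dB

Convert to linear (a loss of L dB is a gain of −L dB): F_i = 10^(NF_i/10), G_i = 10^(G_i,dB/10)
  Stage 1: F_1 = 10^(1.99/10) = 1.581, G_1 = 10^(−1.99/10) = 0.6324
  Stage 2: F_2 = 10^(1.78/10) = 1.507, G_2 = 10^(11.9/10) = 15.49
  Stage 3: F_3 = 10^(2.01/10) = 1.589, G_3 = 10^(−2.01/10) = 0.6295
Friis cascade:
  F = 1.581 + (1.507 − 1)/0.6324 + (1.589 − 1)/9.795 = 2.442
NF = 10 log₁₀(2.442) = 3.88 dB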